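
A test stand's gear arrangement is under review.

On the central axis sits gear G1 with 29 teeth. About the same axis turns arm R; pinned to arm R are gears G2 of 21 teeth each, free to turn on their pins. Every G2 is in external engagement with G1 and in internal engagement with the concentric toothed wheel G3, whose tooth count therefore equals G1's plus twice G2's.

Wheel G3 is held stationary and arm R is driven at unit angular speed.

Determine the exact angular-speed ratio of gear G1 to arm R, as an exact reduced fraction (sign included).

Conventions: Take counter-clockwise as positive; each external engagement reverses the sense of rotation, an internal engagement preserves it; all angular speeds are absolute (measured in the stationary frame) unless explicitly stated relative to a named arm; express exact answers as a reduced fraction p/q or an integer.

topology: planetary set — G1 29T / G2 21T / G3 71T, arm = carrier (Willis)
ring teeth: 29 + 2·21 = 71
29(ω_sun−ω_arm) = −71(ω_ring−ω_arm),  ω_ring = 0, ω_arm = 1
ω_sun = 1 − (71/29)(0−1) = 100/29
ω_out/ω_in = 100/29

100/29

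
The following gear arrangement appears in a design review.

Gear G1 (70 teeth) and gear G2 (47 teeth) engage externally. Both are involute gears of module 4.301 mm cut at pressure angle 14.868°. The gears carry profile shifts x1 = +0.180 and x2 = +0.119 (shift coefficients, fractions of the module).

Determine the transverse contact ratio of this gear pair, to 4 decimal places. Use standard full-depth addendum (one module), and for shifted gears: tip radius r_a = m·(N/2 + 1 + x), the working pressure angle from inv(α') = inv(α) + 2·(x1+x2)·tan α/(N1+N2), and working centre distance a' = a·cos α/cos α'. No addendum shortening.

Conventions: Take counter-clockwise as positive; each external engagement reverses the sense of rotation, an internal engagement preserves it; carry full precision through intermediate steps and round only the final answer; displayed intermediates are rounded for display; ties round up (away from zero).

single-mesh involute tooth geometry (70T engaging 47T at module 4.301)
base radii: r_b1 = 145.495019, r_b2 = 97.689513
tip radii: r_a1 = 155.610180, r_a2 = 105.886319
inv(α') = inv(14.868°) + 2·(+0.180+0.119)·tan α/(70+47) = 0.00734282  ⇒  α' = 15.89483°
a' = a·cos α / cos α' = 251.6085·cos 14.868°/cos 15.89483° = 252.852069
action lengths: √(r_a1²−r_b1²) = 55.188111, √(r_a2²−r_b2²) = 40.849378
base pitch p_b = π·m·cos α = 13.059602
CR = (55.188111 + 40.849378 − 252.852069·sin 15.89483°)/13.059602 = 2.051233
contact ratio ≈ 2.0512

2.0512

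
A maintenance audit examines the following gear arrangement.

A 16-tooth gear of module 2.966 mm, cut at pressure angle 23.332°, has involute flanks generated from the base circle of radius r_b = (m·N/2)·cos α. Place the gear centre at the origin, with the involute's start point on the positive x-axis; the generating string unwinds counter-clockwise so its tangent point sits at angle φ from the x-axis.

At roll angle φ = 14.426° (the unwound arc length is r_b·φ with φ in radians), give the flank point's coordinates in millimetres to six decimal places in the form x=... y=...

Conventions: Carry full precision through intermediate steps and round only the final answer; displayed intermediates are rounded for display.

x=22.467345 y=0.115187

recognized (one wheel, involute flank): single-mesh tooth geometry, m = 2.966, N = 16
pitch radius r_p = m·N/2 = 2.966·16/2 = 23.728000
base radius r_b = r_p·cos α = 23.728000·cos 23.332° = 21.787650
roll angle φ = 14.426° = 0.25178120 rad
x = r_b·(cos φ + φ·sin φ) = 22.467345
y = r_b·(sin φ − φ·cos φ) = 0.115187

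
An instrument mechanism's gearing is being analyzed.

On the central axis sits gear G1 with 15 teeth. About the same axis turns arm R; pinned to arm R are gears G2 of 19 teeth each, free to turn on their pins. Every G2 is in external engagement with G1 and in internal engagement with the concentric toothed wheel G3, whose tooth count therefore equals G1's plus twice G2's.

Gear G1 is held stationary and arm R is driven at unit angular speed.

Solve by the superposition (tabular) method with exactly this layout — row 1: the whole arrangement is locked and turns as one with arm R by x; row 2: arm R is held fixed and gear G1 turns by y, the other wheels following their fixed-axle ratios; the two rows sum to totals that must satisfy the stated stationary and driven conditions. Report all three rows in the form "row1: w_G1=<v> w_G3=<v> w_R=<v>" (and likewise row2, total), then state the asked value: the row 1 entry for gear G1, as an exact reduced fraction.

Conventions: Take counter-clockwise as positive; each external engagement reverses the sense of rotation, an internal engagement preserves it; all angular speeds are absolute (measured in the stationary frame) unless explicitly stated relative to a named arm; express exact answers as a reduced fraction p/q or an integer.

recognized (axles ride arm R): planetary set, 15/19/53 teeth
superposition row 1 [locked train]: every member turns x
row 2 — arm fixed, fixed-axis ratios: sun y, ring −(15/53)·y, arm 0
boundary: total ω_sun = x + y = 0 and total ω_arm = x = 1  ⇒  y = -1, x = 1
row 2 ring = −(15/53)·(-1) = 15/53
totals (row 1 + row 2): sun 1 + (-1) = 0, ring 1 + 15/53 = 68/53, arm 1 + 0 = 1
asked cell (row1, sun) = 1

row1: w_G1=1 w_G3=1 w_R=1
row2: w_G1=-1 w_G3=15/53 w_R=0
total: w_G1=0 w_G3=68/53 w_R=1
asked value: 1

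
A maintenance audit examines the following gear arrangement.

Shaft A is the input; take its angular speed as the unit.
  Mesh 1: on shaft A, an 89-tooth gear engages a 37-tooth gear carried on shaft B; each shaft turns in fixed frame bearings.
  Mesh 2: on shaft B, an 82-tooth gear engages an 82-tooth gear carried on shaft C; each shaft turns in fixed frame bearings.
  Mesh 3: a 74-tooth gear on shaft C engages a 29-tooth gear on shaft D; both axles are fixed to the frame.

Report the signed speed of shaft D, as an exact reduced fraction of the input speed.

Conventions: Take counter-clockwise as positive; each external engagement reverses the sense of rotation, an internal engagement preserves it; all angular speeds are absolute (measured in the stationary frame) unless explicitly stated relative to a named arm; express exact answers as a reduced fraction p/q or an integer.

-178/29

3-mesh fixed-axis compound train (all bearings frame-fixed)
mesh 1 [89T→37T]: |ω|/ω_in = 1×89/37 = 89/37, sense flips to −
mesh 2 [82T→82T]: |ω|/ω_in = (89/37)×82/82 = 89/37, sense flips to +
mesh 3 [74T→29T]: |ω|/ω_in = (89/37)×74/29 = 178/29, sense flips to −
signed output speed (× input speed) = -178/29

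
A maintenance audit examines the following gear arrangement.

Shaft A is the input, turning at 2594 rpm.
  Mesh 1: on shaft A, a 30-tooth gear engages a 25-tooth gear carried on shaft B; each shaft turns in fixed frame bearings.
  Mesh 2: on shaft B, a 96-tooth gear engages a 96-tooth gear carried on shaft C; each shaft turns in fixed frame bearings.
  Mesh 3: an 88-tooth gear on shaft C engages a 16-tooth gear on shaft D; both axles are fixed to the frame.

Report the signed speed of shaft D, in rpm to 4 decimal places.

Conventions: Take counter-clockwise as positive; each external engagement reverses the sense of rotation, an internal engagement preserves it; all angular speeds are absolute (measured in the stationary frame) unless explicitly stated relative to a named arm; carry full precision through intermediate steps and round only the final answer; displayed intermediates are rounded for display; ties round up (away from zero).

topology: fixed-axis compound train — 3 meshes, A→D
mesh 1 [30T→25T]: ω = 2594.0000×30/25 = 3112.8000 rpm, sense flips to −
mesh 2 [96T→96T]: ω = 3112.8000×96/96 = 3112.8000 rpm, sense flips to +
mesh 3 [88T→16T]: ω = 3112.8000×88/16 = 17120.4000 rpm, sense flips to −
signed output speed = -17120.4000 rpm

-17120.4000 rpm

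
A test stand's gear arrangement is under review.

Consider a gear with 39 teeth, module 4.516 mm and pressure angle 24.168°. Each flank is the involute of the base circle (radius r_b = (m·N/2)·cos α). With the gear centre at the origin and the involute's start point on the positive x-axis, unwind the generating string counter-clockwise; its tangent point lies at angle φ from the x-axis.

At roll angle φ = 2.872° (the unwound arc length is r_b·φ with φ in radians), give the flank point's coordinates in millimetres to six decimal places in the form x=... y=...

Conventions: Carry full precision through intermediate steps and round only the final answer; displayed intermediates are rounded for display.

topology: single-mesh involute geometry — m = 4.516, N = 39
pitch radius r_p = m·N/2 = 4.516·39/2 = 88.062000
base radius r_b = r_p·cos α = 88.062000·cos 24.168° = 80.343270
roll angle φ = 2.872° = 0.05012586 rad
x = r_b·(cos φ + φ·sin φ) = 80.444142
y = r_b·(sin φ − φ·cos φ) = 0.003372

x=80.444142 y=0.003372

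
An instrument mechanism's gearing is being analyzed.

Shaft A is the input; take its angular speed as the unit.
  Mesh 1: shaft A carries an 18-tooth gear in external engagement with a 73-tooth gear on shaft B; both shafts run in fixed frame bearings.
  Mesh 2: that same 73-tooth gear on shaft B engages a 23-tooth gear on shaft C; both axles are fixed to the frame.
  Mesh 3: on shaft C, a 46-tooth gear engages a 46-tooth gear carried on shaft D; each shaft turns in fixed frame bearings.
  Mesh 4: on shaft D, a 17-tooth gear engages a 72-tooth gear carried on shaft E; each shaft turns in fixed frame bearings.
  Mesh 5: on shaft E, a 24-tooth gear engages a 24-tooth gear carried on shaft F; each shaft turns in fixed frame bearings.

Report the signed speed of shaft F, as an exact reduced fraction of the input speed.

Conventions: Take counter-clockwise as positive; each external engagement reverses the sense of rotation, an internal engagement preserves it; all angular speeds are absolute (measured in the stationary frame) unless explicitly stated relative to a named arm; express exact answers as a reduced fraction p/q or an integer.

5-mesh fixed-axis compound train (all bearings frame-fixed)
mesh 1 [18T→73T]: |ω|/ω_in = 1×18/73 = 18/73, sense flips to −
mesh 2 [73T→23T]: |ω|/ω_in = (18/73)×73/23 = 18/23, sense flips to +
mesh 3 [46T→46T]: |ω|/ω_in = (18/23)×46/46 = 18/23, sense flips to −
mesh 4 [17T→72T]: |ω|/ω_in = (18/23)×17/72 = 17/92, sense flips to +
mesh 5 [24T→24T]: |ω|/ω_in = (17/92)×24/24 = 17/92, sense flips to −
signed output speed (× input speed) = -17/92

-17/92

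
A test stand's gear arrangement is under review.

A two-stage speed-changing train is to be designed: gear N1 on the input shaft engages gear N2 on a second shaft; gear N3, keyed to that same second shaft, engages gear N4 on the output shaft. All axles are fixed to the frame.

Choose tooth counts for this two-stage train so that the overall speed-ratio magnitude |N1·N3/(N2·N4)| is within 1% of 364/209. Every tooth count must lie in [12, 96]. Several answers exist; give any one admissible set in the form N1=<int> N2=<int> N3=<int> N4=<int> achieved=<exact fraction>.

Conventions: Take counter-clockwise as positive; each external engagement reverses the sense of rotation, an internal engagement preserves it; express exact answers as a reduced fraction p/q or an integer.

N1=13 N2=19 N3=56 N4=22 achieved=364/209

design class (target 364/209): fixed-axis compound train
target = 364/209 in lowest terms: an exact hit needs N1·N3 = k·364 and N2·N4 = k·209 for one integer k, every count in [12, 96]; additionally prefer no 1:1 stage (N1 ≠ N2, N3 ≠ N4)
k = 1: no 1:1-free in-range split of k·364 and k·209 into factor pairs; take k = 2
k = 2: N1·N3 = 728 = 13·56, N2·N4 = 418 = 19·22
achieved = 13·56/(19·22) = 364/209; |achieved − target| = 0 ≤ 91/5225 ✓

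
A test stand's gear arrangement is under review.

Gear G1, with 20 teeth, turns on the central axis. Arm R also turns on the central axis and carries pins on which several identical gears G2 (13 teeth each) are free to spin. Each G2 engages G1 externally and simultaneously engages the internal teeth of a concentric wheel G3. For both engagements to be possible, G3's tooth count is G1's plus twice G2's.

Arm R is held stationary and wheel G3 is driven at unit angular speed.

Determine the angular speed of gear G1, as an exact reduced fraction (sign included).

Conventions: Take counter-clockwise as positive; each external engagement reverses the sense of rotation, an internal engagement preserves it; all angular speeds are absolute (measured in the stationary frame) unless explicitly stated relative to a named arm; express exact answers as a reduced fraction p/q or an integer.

-23/10

planetary set (20T centre, 13T on arm, 46T internal) — Willis relation
ring teeth: 20 + 2·13 = 46
20(ω_sun−ω_arm) = −46(ω_ring−ω_arm),  ω_arm = 0, ω_ring = 1
ω_sun = 0 − (46/20)(1−0) = -23/10
exact speed ratio = -23/10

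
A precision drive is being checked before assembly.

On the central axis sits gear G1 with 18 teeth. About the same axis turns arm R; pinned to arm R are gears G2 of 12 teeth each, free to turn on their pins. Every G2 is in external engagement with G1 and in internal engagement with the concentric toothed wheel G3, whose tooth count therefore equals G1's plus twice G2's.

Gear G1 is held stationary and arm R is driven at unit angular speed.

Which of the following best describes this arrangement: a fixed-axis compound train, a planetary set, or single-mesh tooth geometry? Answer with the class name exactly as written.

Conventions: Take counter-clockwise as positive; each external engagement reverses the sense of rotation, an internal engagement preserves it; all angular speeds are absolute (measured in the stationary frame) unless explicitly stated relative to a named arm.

planetary set (18T centre, 12T on arm, 42T internal) — Willis relation
classification: planetary set

planetary set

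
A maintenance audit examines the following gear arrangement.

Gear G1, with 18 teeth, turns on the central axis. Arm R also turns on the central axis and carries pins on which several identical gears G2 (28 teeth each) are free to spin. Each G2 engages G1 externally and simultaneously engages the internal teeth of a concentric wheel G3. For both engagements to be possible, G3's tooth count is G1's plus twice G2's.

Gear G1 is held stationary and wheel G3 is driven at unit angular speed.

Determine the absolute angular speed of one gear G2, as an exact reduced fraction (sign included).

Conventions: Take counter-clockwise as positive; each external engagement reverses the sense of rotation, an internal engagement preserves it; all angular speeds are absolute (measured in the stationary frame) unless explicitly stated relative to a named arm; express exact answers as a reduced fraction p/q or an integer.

planetary set (18T centre, 28T on arm, 74T internal) — Willis relation
ring teeth: 18 + 2·28 = 74
18(ω_sun−ω_arm) = −74(ω_ring−ω_arm),  ω_sun = 0, ω_ring = 1
18(0−ω_arm) = −74(1−ω_arm)  ⇒  92·ω_arm = 74  ⇒  ω_arm = 37/46
sun–planet mesh: 18·(0−37/46) = −28·(ω_p−ω_arm)  ⇒  ω_p−ω_arm = 333/644
ω_p = 37/46 + 333/644 = 37/28
exact speed ratio = 37/28

37/28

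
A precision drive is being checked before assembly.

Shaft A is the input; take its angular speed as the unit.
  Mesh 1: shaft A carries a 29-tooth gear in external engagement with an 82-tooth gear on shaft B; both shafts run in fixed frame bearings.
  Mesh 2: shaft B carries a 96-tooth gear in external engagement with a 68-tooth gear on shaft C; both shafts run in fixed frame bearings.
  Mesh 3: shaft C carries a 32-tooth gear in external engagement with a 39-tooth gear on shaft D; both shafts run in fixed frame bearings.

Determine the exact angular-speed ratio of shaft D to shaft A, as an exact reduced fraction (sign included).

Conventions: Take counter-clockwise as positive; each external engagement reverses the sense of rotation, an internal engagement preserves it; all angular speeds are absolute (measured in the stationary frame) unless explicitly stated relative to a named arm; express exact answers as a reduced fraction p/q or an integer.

class = fixed-axis compound train [3 meshes; 3 ratios multiply, 3 sense flips]
mesh 1 [29T→82T]: running ratio 29/82, sense −
mesh 2 [96T→68T]: running ratio 348/697, sense +
mesh 3 [32T→39T]: running ratio 3712/9061, sense −
ω_out/ω_in = -3712/9061

-3712/9061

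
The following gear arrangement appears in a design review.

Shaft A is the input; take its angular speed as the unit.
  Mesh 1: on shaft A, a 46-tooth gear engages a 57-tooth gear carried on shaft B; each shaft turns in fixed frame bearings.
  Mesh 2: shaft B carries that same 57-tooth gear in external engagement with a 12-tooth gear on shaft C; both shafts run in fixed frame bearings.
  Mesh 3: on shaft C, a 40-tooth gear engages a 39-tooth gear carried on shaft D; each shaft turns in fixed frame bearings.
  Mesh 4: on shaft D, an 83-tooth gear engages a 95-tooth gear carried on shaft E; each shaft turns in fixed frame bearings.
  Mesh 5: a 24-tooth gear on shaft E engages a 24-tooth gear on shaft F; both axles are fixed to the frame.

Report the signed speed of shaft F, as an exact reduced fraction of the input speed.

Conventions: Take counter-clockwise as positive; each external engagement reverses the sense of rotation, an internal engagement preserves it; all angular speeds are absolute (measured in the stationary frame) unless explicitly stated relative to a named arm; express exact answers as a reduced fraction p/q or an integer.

-7636/2223

5-mesh fixed-axis compound train (all bearings frame-fixed)
mesh 1 [46T→57T]: |ω|/ω_in = 1×46/57 = 46/57, sense flips to −
mesh 2 [57T→12T]: |ω|/ω_in = (46/57)×57/12 = 23/6, sense flips to +
mesh 3 [40T→39T]: |ω|/ω_in = (23/6)×40/39 = 460/117, sense flips to −
mesh 4 [83T→95T]: |ω|/ω_in = (460/117)×83/95 = 7636/2223, sense flips to +
mesh 5 [24T→24T]: |ω|/ω_in = (7636/2223)×24/24 = 7636/2223, sense flips to −
signed output speed (× input speed) = -7636/2223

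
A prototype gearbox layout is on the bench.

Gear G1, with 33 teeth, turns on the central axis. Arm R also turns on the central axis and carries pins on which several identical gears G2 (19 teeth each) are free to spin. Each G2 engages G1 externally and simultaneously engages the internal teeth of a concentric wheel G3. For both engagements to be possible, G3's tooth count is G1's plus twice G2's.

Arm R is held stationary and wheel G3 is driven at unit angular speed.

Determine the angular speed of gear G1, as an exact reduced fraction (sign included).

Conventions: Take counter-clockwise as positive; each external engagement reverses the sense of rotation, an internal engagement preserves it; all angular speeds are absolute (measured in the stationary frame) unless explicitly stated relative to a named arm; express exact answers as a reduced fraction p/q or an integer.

-71/33

class = planetary set [G3 = 33+2·19 = 71; Willis about the carrier]
ring teeth: 33 + 2·19 = 71
33(ω_sun−ω_arm) = −71(ω_ring−ω_arm),  ω_arm = 0, ω_ring = 1
ω_sun = 0 − (71/33)(1−0) = -71/33
exact speed ratio = -71/33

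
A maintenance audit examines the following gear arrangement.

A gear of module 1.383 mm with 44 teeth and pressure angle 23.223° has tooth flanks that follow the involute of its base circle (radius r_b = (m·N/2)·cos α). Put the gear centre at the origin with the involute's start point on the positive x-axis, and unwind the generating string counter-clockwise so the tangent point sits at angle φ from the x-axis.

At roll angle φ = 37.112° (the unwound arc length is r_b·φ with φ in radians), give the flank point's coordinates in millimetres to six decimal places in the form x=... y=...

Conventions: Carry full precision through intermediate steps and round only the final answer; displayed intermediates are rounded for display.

topology: single-mesh involute geometry — m = 1.383, N = 44
pitch radius r_p = m·N/2 = 1.383·44/2 = 30.426000
base radius r_b = r_p·cos α = 30.426000·cos 23.223° = 27.960798
roll angle φ = 37.112° = 0.64772659 rad
x = r_b·(cos φ + φ·sin φ) = 33.225247
y = r_b·(sin φ − φ·cos φ) = 2.428131

x=33.225247 y=2.428131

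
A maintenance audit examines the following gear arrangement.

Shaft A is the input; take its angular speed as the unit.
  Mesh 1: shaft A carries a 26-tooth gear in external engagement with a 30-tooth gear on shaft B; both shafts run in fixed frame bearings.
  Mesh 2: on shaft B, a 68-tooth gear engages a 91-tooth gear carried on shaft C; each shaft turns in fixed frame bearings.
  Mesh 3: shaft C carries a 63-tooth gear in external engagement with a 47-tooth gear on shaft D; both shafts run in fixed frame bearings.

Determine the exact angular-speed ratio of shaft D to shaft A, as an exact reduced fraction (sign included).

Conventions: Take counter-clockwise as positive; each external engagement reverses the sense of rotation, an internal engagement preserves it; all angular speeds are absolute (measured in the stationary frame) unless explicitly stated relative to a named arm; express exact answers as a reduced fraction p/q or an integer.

-204/235

class = fixed-axis compound train [3 meshes; 3 ratios multiply, 3 sense flips]
mesh 1 [26T→30T]: running ratio 13/15, sense −
mesh 2 [68T→91T]: running ratio 68/105, sense +
mesh 3 [63T→47T]: running ratio 204/235, sense −
ω_out/ω_in = -204/235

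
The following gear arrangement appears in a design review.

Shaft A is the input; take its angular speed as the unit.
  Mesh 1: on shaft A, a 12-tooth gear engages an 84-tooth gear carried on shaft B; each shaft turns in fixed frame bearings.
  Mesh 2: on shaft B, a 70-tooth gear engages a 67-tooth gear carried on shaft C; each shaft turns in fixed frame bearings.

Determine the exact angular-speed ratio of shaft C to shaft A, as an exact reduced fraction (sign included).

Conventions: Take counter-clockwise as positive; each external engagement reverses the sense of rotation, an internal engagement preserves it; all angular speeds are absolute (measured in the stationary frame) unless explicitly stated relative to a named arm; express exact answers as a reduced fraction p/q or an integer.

10/67

class = fixed-axis compound train [2 meshes; 2 ratios multiply, 2 sense flips]
mesh 1 [12T→84T]: running ratio 1/7, sense −
mesh 2 [70T→67T]: running ratio 10/67, sense +
ω_out/ω_in = 10/67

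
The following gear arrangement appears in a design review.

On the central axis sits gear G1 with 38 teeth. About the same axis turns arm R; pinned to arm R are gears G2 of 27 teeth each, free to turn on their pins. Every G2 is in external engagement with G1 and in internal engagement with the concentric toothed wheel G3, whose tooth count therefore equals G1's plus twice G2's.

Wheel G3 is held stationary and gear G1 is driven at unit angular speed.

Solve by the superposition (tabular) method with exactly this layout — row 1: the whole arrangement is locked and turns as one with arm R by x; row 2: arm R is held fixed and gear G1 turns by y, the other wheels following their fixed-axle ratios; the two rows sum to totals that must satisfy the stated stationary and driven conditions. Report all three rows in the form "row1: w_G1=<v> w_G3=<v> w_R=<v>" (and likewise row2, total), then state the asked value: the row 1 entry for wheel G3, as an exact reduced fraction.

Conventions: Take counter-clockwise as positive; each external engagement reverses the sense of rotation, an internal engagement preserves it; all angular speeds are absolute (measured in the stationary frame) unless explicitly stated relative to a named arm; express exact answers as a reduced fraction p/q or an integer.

row1: w_G1=19/65 w_G3=19/65 w_R=19/65
row2: w_G1=46/65 w_G3=-19/65 w_R=0
total: w_G1=1 w_G3=0 w_R=19/65
asked value: 19/65

topology: planetary set — G1 38T / G2 27T / G3 92T, arm = carrier (Willis)
row 1 — lock + rotate with arm: ω_sun = ω_ring = ω_arm = x
superposition row 2 [arm held]: sun y, ring −(38/92)·y, arm 0
boundary: total ω_ring = x − (38/92)·y = 0 and total ω_sun = x + y = 1  ⇒  y = 46/65, x = 19/65
row 2 ring = −(38/92)·46/65 = -19/65
totals (row 1 + row 2): sun 19/65 + 46/65 = 1, ring 19/65 + (-19/65) = 0, arm 19/65 + 0 = 19/65
asked cell (row1, ring) = 19/65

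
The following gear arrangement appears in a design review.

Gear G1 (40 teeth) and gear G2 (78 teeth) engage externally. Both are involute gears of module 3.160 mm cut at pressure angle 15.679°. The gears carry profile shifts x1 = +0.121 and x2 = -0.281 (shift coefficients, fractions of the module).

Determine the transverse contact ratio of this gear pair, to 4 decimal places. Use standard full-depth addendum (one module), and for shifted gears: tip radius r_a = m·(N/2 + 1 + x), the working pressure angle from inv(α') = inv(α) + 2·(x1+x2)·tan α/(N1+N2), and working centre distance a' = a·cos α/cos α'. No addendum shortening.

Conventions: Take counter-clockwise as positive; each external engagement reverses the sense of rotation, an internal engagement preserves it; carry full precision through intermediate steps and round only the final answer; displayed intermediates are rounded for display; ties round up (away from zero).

2.0817

single-mesh involute tooth geometry (40T engaging 78T at module 3.160)
base radii: r_b1 = 60.848382, r_b2 = 118.654346
tip radii: r_a1 = 66.742360, r_a2 = 125.512040
inv(α') = inv(15.679°) + 2·(+0.121-0.281)·tan α/(40+78) = 0.00628051  ⇒  α' = 15.10356°
a' = a·cos α / cos α' = 186.4400·cos 15.679°/cos 15.10356° = 185.925247
action lengths: √(r_a1²−r_b1²) = 27.422928, √(r_a2²−r_b2²) = 40.919658
base pitch p_b = π·m·cos α = 9.558042
CR = (27.422928 + 40.919658 − 185.925247·sin 15.10356°)/9.558042 = 2.081710
contact ratio ≈ 2.0817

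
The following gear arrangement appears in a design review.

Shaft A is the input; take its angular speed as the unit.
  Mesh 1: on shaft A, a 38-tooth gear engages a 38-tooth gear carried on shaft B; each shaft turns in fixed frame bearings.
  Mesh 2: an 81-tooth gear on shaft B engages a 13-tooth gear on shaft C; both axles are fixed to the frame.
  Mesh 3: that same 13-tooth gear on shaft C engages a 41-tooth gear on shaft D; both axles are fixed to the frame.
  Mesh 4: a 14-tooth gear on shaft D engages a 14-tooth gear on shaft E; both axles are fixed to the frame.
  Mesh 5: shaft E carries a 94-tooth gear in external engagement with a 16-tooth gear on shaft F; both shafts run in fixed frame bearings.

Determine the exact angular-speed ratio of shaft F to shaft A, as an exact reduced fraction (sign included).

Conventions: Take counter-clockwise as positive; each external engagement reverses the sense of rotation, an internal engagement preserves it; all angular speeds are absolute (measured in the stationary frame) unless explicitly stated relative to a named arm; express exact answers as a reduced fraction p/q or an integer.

class = fixed-axis compound train [5 meshes; 5 ratios multiply, 5 sense flips]
mesh 1 [38T→38T]: running ratio 1, sense −
mesh 2 [81T→13T]: running ratio 81/13, sense +
mesh 3 [13T→41T]: running ratio 81/41, sense −
mesh 4 [14T→14T]: running ratio 81/41, sense +
mesh 5 [94T→16T]: running ratio 3807/328, sense −
ω_out/ω_in = -3807/328

-3807/328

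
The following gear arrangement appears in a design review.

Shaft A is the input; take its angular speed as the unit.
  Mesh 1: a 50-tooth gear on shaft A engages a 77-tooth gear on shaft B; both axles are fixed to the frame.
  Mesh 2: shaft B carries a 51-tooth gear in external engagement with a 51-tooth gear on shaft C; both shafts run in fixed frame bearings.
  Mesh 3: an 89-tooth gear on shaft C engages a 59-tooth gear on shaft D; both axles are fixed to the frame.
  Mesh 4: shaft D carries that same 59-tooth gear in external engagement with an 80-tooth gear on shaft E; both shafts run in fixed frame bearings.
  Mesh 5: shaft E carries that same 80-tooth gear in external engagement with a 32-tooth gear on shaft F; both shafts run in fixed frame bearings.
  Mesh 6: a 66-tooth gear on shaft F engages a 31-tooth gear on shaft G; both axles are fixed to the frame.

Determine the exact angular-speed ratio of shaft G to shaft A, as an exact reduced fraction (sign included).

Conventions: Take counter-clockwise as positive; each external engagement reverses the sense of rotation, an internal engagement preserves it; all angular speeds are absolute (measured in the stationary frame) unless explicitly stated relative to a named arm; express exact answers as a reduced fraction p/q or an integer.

class = fixed-axis compound train [6 meshes; 6 ratios multiply, 6 sense flips]
mesh 1 [50T→77T]: running ratio 50/77, sense −
mesh 2 [51T→51T]: running ratio 50/77, sense +
mesh 3 [89T→59T]: running ratio 4450/4543, sense −
mesh 4 [59T→80T]: running ratio 445/616, sense +
mesh 5 [80T→32T]: running ratio 2225/1232, sense −
mesh 6 [66T→31T]: running ratio 6675/1736, sense +
ω_out/ω_in = 6675/1736

6675/1736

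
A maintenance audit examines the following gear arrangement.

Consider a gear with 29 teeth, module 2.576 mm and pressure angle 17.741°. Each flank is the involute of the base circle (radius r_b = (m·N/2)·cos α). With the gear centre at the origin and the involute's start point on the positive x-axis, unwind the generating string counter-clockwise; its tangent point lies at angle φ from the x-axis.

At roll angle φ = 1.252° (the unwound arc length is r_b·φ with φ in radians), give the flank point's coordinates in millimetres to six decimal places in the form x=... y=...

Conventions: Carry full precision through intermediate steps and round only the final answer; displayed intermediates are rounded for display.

class = single-mesh tooth geometry [base-circle involute, m = 2.576, 29T]
pitch radius r_p = m·N/2 = 2.576·29/2 = 37.352000
base radius r_b = r_p·cos α = 37.352000·cos 17.741° = 35.575676
roll angle φ = 1.252° = 0.02185152 rad
x = r_b·(cos φ + φ·sin φ) = 35.584169
y = r_b·(sin φ − φ·cos φ) = 0.000124

x=35.584169 y=0.000124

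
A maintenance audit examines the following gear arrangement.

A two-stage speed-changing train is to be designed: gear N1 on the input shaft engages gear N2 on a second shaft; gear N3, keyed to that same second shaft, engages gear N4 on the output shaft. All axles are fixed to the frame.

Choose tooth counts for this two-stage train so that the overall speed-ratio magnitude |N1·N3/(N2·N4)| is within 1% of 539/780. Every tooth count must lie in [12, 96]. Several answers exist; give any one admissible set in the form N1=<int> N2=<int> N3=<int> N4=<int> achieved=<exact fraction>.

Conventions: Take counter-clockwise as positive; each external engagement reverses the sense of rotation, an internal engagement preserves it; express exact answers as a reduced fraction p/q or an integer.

N1=14 N2=20 N3=77 N4=78 achieved=539/780

design class (target 539/780): fixed-axis compound train
target = 539/780 in lowest terms: an exact hit needs N1·N3 = k·539 and N2·N4 = k·780 for one integer k, every count in [12, 96]; additionally prefer no 1:1 stage (N1 ≠ N2, N3 ≠ N4)
k = 1: no 1:1-free in-range split of k·539 and k·780 into factor pairs; take k = 2
k = 2: N1·N3 = 1078 = 14·77, N2·N4 = 1560 = 20·78
achieved = 14·77/(20·78) = 539/780; |achieved − target| = 0 ≤ 539/78000 ✓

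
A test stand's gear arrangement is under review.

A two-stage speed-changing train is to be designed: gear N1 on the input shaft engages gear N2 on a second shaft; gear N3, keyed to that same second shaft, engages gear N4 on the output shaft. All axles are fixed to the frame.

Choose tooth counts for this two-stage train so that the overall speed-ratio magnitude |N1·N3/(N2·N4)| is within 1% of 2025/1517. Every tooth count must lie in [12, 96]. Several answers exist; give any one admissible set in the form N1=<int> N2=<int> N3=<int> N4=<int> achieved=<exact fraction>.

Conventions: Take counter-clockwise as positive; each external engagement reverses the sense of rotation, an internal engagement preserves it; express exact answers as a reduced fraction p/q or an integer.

N1=25 N2=37 N3=81 N4=41 achieved=2025/1517

2-stage fixed-axis compound train for ratio 2025/1517
target = 2025/1517 in lowest terms: an exact hit needs N1·N3 = k·2025 and N2·N4 = k·1517 for one integer k, every count in [12, 96]; additionally prefer no 1:1 stage (N1 ≠ N2, N3 ≠ N4)
k = 1: N1·N3 = 2025 = 25·81, N2·N4 = 1517 = 37·41
achieved = 25·81/(37·41) = 2025/1517; |achieved − target| = 0 ≤ 81/6068 ✓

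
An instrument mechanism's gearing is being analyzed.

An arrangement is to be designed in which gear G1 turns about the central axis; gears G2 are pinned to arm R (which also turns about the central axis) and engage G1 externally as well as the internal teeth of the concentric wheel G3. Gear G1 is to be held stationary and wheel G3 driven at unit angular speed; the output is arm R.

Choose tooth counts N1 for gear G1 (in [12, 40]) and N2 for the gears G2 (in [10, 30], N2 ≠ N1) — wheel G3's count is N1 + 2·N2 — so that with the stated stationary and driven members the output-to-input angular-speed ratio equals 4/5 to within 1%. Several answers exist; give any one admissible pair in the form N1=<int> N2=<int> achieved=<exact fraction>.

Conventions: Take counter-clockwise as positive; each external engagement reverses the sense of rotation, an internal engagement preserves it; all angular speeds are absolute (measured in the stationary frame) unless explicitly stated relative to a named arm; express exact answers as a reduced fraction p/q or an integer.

class = planetary set [ratio 4/5 wanted; Willis about the carrier]
Willis with ω_sun = 0: ω_arm/ω_ring = N3/(N1+N3); set equal to 4/5  ⇒  N3/N1 = (4/5)/(1 − 4/5) = 4
N3 = N1 + 2·N2  ⇒  N2/N1 = (N3/N1 − 1)/2 = (4 − 1)/2 = 3/2
smallest multiple with N1 ≥ 12 and N2 ≥ 10: k = 6  ⇒  N1 = 6·2 = 12, N2 = 6·3 = 18 (N1 ≤ 40, N2 ≤ 30, N2 ≠ N1 ✓), N3 = 12 + 2·18 = 48
check: N3/(N1+N3) with N1 = 12, N3 = 48 gives 4/5; |achieved − target| = 0 ≤ 1/125 ✓

N1=12 N2=18 achieved=4/5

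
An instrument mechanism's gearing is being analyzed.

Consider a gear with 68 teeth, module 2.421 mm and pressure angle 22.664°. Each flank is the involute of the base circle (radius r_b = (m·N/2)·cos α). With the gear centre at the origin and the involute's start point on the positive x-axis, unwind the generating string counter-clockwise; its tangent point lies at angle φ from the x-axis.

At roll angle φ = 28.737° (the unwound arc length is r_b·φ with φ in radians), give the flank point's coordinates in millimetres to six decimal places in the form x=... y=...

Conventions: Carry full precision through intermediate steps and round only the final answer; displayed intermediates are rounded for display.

recognized (one wheel, involute flank): single-mesh tooth geometry, m = 2.421, N = 68
pitch radius r_p = m·N/2 = 2.421·68/2 = 82.314000
base radius r_b = r_p·cos α = 82.314000·cos 22.664° = 75.957744
roll angle φ = 28.737° = 0.50155527 rad
x = r_b·(cos φ + φ·sin φ) = 84.919128
y = r_b·(sin φ − φ·cos φ) = 3.114889

x=84.919128 y=3.114889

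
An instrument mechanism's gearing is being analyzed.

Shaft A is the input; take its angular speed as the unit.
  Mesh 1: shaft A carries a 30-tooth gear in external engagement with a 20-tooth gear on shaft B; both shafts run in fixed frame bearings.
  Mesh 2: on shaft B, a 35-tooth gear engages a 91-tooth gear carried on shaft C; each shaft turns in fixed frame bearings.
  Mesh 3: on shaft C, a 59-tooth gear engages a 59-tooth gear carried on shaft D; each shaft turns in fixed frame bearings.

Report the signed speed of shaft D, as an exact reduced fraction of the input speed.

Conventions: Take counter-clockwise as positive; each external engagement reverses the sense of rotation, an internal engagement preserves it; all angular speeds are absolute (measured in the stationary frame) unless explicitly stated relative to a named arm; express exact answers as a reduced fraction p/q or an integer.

3-mesh fixed-axis compound train (all bearings frame-fixed)
mesh 1 [30T→20T]: |ω|/ω_in = 1×30/20 = 3/2, sense flips to −
mesh 2 [35T→91T]: |ω|/ω_in = (3/2)×35/91 = 15/26, sense flips to +
mesh 3 [59T→59T]: |ω|/ω_in = (15/26)×59/59 = 15/26, sense flips to −
signed output speed (× input speed) = -15/26

-15/26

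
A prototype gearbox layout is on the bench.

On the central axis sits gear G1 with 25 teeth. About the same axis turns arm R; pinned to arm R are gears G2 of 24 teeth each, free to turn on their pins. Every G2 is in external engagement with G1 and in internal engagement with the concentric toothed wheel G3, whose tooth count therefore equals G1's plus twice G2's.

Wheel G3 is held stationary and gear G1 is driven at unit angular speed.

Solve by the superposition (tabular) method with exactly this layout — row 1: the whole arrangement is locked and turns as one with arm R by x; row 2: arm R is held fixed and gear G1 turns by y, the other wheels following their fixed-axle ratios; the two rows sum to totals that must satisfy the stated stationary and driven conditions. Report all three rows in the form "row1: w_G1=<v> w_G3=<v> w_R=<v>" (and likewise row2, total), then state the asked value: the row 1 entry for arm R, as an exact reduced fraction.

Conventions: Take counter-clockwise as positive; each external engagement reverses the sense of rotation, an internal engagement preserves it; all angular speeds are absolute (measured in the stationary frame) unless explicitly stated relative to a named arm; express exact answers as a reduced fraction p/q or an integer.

row1: w_G1=25/98 w_G3=25/98 w_R=25/98
row2: w_G1=73/98 w_G3=-25/98 w_R=0
total: w_G1=1 w_G3=0 w_R=25/98
asked value: 25/98

recognized (axles ride arm R): planetary set, 25/24/73 teeth
row 1 — lock + rotate with arm: ω_sun = ω_ring = ω_arm = x
row 2: sun turns y, ring = −(25/73)·y, arm 0
boundary: total ω_ring = x − (25/73)·y = 0 and total ω_sun = x + y = 1  ⇒  y = 73/98, x = 25/98
row 2 ring = −(25/73)·73/98 = -25/98
totals (row 1 + row 2): sun 25/98 + 73/98 = 1, ring 25/98 + (-25/98) = 0, arm 25/98 + 0 = 25/98
asked cell (row1, arm) = 25/98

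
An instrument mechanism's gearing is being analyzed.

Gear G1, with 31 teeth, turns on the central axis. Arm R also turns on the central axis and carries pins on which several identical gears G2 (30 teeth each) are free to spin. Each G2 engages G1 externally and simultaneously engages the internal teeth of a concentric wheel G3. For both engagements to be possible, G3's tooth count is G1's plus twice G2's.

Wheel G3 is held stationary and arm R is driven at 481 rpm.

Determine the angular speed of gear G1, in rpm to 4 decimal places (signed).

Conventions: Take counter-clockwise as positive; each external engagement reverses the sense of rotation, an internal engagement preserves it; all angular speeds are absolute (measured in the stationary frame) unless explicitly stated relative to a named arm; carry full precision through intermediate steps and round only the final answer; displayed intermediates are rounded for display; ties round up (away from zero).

+1892.9677 rpm

topology: planetary set — G1 31T / G2 30T / G3 91T, arm = carrier (Willis)
normalise by the input: solve with ω_arm = 1, then scale by 481 rpm
ring teeth: 31 + 2·30 = 91
31(ω_sun−ω_arm) = −91(ω_ring−ω_arm),  ω_ring = 0, ω_arm = 1
ω_sun = 1 − (91/31)(0−1) = 122/31
scale: ω_sun = 122/31 × 481 rpm = +1892.9677 rpm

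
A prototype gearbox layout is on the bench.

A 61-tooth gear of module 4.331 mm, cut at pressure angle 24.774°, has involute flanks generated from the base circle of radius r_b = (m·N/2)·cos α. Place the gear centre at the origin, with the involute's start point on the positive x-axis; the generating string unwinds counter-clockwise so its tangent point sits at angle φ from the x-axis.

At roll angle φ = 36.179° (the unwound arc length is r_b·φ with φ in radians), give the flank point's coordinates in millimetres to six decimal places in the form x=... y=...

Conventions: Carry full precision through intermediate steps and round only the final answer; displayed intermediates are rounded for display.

x=141.518204 y=9.669922

single-mesh involute tooth geometry (61T wheel at module 4.331)
pitch radius r_p = m·N/2 = 4.331·61/2 = 132.095500
base radius r_b = r_p·cos α = 132.095500·cos 24.774° = 119.938451
roll angle φ = 36.179° = 0.63144267 rad
x = r_b·(cos φ + φ·sin φ) = 141.518204
y = r_b·(sin φ − φ·cos φ) = 9.669922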